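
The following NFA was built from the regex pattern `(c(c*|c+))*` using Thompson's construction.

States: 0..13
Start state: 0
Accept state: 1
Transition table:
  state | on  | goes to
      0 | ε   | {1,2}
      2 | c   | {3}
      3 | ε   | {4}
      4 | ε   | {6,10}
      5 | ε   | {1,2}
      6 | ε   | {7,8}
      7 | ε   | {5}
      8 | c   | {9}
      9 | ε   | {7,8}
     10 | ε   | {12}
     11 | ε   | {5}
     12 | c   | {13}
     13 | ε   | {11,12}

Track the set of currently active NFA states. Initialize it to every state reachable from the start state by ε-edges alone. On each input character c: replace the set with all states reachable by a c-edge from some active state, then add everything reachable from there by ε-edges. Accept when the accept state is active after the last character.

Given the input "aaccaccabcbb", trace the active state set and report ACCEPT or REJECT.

Answer: REJECT

Trace:
S₀ = ε-closure({0}) = {0,1,2}
'a' @ 1: {}  — no active states
rest 'accaccabcbb' ignored (set empty)
end set {} — state 1 not in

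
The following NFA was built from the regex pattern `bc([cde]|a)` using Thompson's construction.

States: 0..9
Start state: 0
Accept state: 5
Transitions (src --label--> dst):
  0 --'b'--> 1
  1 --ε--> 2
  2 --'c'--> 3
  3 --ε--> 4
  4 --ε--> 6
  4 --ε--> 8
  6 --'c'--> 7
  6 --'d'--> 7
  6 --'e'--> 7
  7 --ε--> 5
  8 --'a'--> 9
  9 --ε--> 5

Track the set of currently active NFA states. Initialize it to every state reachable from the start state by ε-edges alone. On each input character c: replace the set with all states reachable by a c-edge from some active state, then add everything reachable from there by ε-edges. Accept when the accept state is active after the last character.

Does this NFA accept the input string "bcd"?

Answer: ACCEPT

Derivation:
start: ε-closure({0}) = {0}
'b' @ 1: {1,2}
'c' @ 2: {3,4,6,8}
'd' @ 3: {5,7}  [accepting]
final: {5,7}; accept 5 in set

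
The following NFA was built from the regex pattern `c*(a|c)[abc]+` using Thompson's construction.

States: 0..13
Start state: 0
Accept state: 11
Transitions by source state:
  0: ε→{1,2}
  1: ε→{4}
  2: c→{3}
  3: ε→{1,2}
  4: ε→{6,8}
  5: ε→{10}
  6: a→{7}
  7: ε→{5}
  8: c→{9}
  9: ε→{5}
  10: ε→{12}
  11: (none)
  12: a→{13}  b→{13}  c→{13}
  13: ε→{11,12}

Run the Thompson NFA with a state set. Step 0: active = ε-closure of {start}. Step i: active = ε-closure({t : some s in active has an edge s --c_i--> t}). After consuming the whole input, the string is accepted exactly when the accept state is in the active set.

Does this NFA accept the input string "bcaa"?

start: ε-closure({0}) = {0,1,2,4,6,8}
'b' @ 1: {}  — no active states
rest 'caa' ignored (set empty)
after full input: {}  (accept=11 not in)

Answer: REJECT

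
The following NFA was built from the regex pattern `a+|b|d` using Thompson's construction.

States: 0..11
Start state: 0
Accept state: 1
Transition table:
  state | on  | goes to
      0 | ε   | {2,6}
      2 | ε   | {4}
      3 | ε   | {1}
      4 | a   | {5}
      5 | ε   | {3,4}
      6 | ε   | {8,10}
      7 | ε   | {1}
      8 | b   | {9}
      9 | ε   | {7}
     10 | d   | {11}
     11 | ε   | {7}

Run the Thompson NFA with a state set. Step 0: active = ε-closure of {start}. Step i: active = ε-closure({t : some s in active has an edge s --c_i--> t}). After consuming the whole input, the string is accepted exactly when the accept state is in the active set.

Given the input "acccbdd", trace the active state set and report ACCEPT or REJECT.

start: ε-closure({0}) = {0,2,4,6,8,10}
'a' @ 1: {1,3,4,5}  (accept∈set)
'c' @ 2: {}  — no active states
rest 'ccbdd' ignored (set empty)
final: {}; accept 1 not in set

Answer: REJECT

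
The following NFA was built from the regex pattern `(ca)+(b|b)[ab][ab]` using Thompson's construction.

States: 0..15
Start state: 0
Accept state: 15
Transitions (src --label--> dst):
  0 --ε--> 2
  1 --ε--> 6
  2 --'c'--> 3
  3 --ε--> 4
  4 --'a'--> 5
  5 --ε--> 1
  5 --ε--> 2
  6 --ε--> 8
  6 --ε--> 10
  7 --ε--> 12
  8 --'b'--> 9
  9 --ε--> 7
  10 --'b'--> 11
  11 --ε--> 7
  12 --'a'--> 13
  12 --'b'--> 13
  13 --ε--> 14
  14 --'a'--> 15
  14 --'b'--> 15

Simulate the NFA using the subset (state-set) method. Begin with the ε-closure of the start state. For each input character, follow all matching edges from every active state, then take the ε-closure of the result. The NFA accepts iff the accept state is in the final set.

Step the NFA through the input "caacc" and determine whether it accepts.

Answer: REJECT

Steps:
S₀ = ε-closure({0}) = {0,2}
'c' @ 1: {3,4}
'a' @ 2: {1,2,5,6,8,10}
'a' @ 3: {}  — state set empty
rest 'cc' ignored (set empty)
end set {} — state 15 not in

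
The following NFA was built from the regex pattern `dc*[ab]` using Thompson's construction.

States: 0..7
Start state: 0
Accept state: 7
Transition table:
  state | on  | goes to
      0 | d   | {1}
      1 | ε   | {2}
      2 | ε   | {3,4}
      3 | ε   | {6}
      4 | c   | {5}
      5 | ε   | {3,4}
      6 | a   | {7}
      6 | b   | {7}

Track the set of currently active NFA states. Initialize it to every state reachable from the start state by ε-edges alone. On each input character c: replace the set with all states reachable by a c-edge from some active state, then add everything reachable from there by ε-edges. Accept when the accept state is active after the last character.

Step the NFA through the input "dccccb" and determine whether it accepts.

Answer: ACCEPT

Steps:
S₀ = ε-closure({0}) = {0}
'd' @ 1: {1,2,3,4,6}
'c' @ 2: {3,4,5,6}
'c' @ 3: {3,4,5,6}
'c' @ 4: {3,4,5,6}
'c' @ 5: {3,4,5,6}
'b' @ 6: {7}  [accepting]
final: {7}; accept 7 in set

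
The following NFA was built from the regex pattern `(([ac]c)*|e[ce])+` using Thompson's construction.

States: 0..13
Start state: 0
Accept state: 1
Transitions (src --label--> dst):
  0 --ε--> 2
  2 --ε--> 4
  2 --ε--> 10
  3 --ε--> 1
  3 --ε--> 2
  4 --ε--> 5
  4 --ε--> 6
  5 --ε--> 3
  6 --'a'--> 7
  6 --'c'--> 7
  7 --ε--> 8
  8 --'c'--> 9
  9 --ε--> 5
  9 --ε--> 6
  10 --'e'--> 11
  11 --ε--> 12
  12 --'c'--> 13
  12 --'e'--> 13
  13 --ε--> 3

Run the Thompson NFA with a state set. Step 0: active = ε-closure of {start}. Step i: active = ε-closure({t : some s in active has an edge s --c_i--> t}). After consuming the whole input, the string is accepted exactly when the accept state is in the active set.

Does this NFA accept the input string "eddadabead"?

initial (ε-close {0}): {0,1,2,3,4,5,6,10}
'e' @ 1: {11,12}
'd' @ 2: {}  — dead — no transitions
rest 'dadabead' ignored (set empty)
final: {}; accept 1 not in set

Answer: REJECT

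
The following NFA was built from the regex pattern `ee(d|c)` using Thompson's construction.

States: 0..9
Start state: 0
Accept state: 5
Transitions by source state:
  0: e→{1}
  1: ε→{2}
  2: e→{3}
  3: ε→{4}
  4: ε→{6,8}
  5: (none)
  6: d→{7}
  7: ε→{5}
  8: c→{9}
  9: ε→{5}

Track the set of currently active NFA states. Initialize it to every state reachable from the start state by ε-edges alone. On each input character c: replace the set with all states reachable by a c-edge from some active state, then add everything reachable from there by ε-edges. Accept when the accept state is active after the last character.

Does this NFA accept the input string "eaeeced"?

Answer: REJECT

Trace:
initial (ε-close {0}): {0}
'e' @ 1: {1,2}
'a' @ 2: {}  — dead — no transitions
rest 'eeced' ignored (set empty)
final: {}; accept 5 not in set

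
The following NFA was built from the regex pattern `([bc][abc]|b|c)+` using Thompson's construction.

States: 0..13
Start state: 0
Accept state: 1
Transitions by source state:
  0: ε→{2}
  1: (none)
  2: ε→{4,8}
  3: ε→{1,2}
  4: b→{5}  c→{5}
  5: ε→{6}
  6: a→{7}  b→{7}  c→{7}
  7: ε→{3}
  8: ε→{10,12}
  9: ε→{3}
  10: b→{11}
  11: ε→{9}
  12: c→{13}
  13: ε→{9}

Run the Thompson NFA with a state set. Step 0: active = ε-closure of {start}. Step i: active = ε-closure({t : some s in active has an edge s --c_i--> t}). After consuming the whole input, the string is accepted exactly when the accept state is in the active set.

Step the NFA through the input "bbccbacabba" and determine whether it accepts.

Answer: ACCEPT

Steps:
initial (ε-close {0}): {0,2,4,8,10,12}
'b' @ 1: {1,2,3,4,5,6,8,9,10,11,12}  [accepting]
'b' @ 2: {1,2,3,4,5,6,7,8,9,10,11,12}  [accepting]
'c' @ 3: {1,2,3,4,5,6,7,8,9,10,12,13}  [accepting]
'c' @ 4: {1,2,3,4,5,6,7,8,9,10,12,13}  [accepting]
'b' @ 5: {1,2,3,4,5,6,7,8,9,10,11,12}  [accepting]
'a' @ 6: {1,2,3,4,7,8,10,12}  [accepting]
'c' @ 7: {1,2,3,4,5,6,8,9,10,12,13}  [accepting]
'a' @ 8: {1,2,3,4,7,8,10,12}  [accepting]
'b' @ 9: {1,2,3,4,5,6,8,9,10,11,12}  [accepting]
'b' @ 10: {1,2,3,4,5,6,7,8,9,10,11,12}  [accepting]
'a' @ 11: {1,2,3,4,7,8,10,12}  [accepting]
after full input: {1,2,3,4,7,8,10,12}  (accept=1 in)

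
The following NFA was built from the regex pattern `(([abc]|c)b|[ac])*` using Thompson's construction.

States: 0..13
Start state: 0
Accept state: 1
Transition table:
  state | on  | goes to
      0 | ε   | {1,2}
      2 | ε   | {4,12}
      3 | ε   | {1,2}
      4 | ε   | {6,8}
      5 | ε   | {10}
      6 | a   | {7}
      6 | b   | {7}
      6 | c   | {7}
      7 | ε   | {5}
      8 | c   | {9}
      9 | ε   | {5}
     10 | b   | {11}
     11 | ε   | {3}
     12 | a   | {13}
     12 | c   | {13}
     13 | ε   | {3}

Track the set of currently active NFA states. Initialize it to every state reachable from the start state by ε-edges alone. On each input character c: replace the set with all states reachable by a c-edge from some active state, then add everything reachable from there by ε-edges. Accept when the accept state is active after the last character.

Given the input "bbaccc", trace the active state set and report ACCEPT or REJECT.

Answer: ACCEPT

Trace:
start: ε-closure({0}) = {0,1,2,4,6,8,12}
'b' @ 1: {5,7,10}
'b' @ 2: {1,2,3,4,6,8,11,12}  ✓accept
'a' @ 3: {1,2,3,4,5,6,7,8,10,12,13}  ✓accept
'c' @ 4: {1,2,3,4,5,6,7,8,9,10,12,13}  ✓accept
'c' @ 5: {1,2,3,4,5,6,7,8,9,10,12,13}  ✓accept
'c' @ 6: {1,2,3,4,5,6,7,8,9,10,12,13}  ✓accept
final: {1,2,3,4,5,6,7,8,9,10,12,13}; accept 1 in set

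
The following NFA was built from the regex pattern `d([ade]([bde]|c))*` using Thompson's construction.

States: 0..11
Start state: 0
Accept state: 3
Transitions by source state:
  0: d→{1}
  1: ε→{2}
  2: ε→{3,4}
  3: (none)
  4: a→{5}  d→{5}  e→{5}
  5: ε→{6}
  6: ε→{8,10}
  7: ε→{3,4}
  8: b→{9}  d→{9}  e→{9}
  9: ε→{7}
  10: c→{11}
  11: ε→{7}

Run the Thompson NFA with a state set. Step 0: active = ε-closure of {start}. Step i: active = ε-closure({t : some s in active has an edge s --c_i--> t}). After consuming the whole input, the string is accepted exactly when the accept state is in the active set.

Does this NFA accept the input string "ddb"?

Answer: ACCEPT

Steps:
start: ε-closure({0}) = {0}
'd' @ 1: {1,2,3,4}  [accepting]
'd' @ 2: {5,6,8,10}
'b' @ 3: {3,4,7,9}  [accepting]
end set {3,4,7,9} — state 3 in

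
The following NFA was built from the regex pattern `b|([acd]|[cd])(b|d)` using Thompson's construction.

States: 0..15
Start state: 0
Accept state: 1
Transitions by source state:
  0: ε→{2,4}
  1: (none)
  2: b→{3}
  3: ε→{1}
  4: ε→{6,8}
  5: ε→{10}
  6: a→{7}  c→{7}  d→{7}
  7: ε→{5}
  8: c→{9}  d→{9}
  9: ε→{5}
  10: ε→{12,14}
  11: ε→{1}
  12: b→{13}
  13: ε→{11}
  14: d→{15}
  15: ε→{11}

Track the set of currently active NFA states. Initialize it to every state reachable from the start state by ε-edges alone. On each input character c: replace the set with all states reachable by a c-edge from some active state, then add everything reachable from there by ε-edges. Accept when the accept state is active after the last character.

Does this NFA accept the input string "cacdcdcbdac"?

initial (ε-close {0}): {0,2,4,6,8}
'c' @ 1: {5,7,9,10,12,14}
'a' @ 2: {}  — no active states
rest 'cdcdcbdac' ignored (set empty)
final: {}; accept 1 not in set

Answer: REJECT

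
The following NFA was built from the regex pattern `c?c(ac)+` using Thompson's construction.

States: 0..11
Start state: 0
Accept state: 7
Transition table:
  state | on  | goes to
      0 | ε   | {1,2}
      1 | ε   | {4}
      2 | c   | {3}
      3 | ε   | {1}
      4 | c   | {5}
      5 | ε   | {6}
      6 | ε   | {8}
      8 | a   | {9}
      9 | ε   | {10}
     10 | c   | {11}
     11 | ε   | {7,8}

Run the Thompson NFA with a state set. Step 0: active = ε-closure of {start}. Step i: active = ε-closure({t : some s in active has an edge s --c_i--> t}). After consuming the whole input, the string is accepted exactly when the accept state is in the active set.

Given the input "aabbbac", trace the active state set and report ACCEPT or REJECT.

S₀ = ε-closure({0}) = {0,1,2,4}
'a' @ 1: {}  — dead — no transitions
rest 'abbbac' ignored (set empty)
final: {}; accept 7 not in set

Answer: REJECT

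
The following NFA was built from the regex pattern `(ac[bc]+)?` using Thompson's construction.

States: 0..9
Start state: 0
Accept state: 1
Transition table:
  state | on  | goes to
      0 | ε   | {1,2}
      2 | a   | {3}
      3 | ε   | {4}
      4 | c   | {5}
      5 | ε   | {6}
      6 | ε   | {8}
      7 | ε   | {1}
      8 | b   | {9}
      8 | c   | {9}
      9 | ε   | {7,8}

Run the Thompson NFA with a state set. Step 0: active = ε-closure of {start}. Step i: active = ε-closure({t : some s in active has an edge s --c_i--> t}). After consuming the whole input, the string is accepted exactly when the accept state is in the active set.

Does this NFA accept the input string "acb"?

Answer: ACCEPT

Trace:
S₀ = ε-closure({0}) = {0,1,2}
'a' @ 1: {3,4}
'c' @ 2: {5,6,8}
'b' @ 3: {1,7,8,9}  ✓accept
final: {1,7,8,9}; accept 1 in set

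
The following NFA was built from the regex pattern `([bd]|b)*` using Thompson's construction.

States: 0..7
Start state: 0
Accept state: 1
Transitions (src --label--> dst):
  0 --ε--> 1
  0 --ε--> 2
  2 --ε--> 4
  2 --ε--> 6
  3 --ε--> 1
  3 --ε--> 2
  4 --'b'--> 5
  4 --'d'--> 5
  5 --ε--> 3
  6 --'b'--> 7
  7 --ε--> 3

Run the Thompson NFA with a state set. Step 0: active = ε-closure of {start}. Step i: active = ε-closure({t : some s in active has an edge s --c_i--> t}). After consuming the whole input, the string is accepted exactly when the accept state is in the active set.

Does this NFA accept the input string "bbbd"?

start: ε-closure({0}) = {0,1,2,4,6}
'b' @ 1: {1,2,3,4,5,6,7}  ✓accept
'b' @ 2: {1,2,3,4,5,6,7}  ✓accept
'b' @ 3: {1,2,3,4,5,6,7}  ✓accept
'd' @ 4: {1,2,3,4,5,6}  ✓accept
final: {1,2,3,4,5,6}; accept 1 in set

Answer: ACCEPT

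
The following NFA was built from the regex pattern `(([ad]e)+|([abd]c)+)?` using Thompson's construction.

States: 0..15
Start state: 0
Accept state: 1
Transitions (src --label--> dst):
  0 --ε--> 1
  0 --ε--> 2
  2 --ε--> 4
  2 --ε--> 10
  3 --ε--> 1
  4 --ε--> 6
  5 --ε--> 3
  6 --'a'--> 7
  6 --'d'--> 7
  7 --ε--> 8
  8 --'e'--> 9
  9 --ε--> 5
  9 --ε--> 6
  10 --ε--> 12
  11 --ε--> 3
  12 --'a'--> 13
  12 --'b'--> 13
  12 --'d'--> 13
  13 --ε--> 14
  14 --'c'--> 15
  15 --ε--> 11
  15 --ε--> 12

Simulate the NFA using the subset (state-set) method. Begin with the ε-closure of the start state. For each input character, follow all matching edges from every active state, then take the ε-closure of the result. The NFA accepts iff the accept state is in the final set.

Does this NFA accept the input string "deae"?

initial (ε-close {0}): {0,1,2,4,6,10,12}
'd' @ 1: {7,8,13,14}
'e' @ 2: {1,3,5,6,9}  ✓accept
'a' @ 3: {7,8}
'e' @ 4: {1,3,5,6,9}  ✓accept
after full input: {1,3,5,6,9}  (accept=1 in)

Answer: ACCEPT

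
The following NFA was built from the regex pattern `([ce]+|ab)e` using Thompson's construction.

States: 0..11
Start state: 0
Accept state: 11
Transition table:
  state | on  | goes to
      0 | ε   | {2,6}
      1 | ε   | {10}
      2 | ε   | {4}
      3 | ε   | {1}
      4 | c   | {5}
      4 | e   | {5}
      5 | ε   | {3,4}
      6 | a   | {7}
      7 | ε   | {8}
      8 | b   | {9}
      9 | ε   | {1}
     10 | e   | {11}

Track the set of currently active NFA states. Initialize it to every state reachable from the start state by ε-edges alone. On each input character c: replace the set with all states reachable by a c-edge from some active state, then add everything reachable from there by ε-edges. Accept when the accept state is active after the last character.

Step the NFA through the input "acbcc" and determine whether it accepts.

Answer: REJECT

Derivation:
initial (ε-close {0}): {0,2,4,6}
'a' @ 1: {7,8}
'c' @ 2: {}  — state set empty
rest 'bcc' ignored (set empty)
after full input: {}  (accept=11 not in)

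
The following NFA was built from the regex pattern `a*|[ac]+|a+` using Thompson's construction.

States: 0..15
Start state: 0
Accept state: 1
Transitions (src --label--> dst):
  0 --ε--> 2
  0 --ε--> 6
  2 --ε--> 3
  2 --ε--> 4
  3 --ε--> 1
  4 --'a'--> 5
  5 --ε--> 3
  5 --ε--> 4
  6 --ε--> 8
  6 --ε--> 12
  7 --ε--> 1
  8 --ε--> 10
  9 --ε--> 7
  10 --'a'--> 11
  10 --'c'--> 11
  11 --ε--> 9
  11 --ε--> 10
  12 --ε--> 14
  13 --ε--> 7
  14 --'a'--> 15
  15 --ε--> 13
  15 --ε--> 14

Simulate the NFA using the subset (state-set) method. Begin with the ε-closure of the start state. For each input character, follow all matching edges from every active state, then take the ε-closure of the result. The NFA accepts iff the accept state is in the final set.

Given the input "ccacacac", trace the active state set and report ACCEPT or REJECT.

start: ε-closure({0}) = {0,1,2,3,4,6,8,10,12,14}
'c' @ 1: {1,7,9,10,11}  (accept∈set)
'c' @ 2: {1,7,9,10,11}  (accept∈set)
'a' @ 3: {1,7,9,10,11}  (accept∈set)
'c' @ 4: {1,7,9,10,11}  (accept∈set)
'a' @ 5: {1,7,9,10,11}  (accept∈set)
'c' @ 6: {1,7,9,10,11}  (accept∈set)
'a' @ 7: {1,7,9,10,11}  (accept∈set)
'c' @ 8: {1,7,9,10,11}  (accept∈set)
end set {1,7,9,10,11} — state 1 in

Answer: ACCEPT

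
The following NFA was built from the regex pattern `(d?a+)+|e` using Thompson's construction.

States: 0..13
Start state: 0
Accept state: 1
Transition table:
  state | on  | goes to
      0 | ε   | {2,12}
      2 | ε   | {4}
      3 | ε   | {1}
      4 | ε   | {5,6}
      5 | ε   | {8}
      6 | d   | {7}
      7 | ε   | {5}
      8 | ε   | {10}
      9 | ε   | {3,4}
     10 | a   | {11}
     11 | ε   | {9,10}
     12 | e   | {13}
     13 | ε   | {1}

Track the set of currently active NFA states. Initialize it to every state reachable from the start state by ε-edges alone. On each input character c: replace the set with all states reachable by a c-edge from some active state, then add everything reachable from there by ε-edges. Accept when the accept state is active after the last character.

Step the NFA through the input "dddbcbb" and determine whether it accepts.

initial (ε-close {0}): {0,2,4,5,6,8,10,12}
'd' @ 1: {5,7,8,10}
'd' @ 2: {}  — dead — no transitions
rest 'dbcbb' ignored (set empty)
final: {}; accept 1 not in set

Answer: REJECT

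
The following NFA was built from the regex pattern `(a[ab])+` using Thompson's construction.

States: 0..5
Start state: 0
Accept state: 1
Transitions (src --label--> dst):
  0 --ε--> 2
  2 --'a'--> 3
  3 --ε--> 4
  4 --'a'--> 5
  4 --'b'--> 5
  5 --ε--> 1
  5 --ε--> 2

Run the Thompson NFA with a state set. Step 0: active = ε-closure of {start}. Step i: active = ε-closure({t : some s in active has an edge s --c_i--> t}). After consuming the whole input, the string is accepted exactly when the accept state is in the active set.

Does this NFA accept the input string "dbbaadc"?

Answer: REJECT

Trace:
start: ε-closure({0}) = {0,2}
'd' @ 1: {}  — state set empty
rest 'bbaadc' ignored (set empty)
final: {}; accept 1 not in set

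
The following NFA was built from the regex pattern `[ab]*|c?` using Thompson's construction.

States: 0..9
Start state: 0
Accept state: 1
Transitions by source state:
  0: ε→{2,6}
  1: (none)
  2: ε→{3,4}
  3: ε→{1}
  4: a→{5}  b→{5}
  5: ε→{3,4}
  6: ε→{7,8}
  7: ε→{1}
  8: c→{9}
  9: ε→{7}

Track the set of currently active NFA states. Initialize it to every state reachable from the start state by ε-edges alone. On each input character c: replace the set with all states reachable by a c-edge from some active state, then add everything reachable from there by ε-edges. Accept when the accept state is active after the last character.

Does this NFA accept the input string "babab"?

initial (ε-close {0}): {0,1,2,3,4,6,7,8}
'b' @ 1: {1,3,4,5}  ✓accept
'a' @ 2: {1,3,4,5}  ✓accept
'b' @ 3: {1,3,4,5}  ✓accept
'a' @ 4: {1,3,4,5}  ✓accept
'b' @ 5: {1,3,4,5}  ✓accept
final: {1,3,4,5}; accept 1 in set

Answer: ACCEPT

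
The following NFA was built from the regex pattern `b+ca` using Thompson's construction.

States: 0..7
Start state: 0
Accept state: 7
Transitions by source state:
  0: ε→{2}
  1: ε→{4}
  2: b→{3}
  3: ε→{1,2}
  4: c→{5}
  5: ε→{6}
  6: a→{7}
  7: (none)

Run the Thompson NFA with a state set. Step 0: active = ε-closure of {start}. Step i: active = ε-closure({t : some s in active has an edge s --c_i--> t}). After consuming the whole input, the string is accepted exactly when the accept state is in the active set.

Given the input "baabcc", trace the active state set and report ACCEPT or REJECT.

Answer: REJECT

Derivation:
initial (ε-close {0}): {0,2}
'b' @ 1: {1,2,3,4}
'a' @ 2: {}  — state set empty
rest 'abcc' ignored (set empty)
end set {} — state 7 not in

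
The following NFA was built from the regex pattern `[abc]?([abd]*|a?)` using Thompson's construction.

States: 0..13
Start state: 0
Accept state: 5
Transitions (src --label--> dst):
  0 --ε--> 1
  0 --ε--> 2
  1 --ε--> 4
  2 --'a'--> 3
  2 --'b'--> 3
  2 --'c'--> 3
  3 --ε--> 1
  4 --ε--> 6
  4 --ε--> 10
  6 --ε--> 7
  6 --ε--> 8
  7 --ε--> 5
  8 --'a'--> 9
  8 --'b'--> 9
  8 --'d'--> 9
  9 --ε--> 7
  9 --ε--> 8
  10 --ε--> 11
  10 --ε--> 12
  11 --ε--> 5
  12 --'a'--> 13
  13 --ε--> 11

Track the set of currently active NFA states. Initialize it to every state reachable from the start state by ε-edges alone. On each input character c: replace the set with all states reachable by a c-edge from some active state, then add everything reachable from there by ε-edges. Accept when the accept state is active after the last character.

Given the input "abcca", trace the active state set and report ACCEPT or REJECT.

Answer: REJECT

Derivation:
start: ε-closure({0}) = {0,1,2,4,5,6,7,8,10,11,12}
'a' @ 1: {1,3,4,5,6,7,8,9,10,11,12,13}  [accepting]
'b' @ 2: {5,7,8,9}  [accepting]
'c' @ 3: {}  — dead — no transitions
rest 'ca' ignored (set empty)
final: {}; accept 5 not in set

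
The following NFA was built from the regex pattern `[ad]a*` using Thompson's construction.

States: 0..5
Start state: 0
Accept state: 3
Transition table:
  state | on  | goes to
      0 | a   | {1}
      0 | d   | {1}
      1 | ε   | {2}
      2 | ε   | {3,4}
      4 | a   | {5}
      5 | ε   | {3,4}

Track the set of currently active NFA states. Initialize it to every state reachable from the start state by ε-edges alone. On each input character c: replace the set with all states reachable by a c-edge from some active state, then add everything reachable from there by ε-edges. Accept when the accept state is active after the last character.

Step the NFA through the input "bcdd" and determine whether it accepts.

initial (ε-close {0}): {0}
'b' @ 1: {}  — state set empty
rest 'cdd' ignored (set empty)
end set {} — state 3 not in

Answer: REJECT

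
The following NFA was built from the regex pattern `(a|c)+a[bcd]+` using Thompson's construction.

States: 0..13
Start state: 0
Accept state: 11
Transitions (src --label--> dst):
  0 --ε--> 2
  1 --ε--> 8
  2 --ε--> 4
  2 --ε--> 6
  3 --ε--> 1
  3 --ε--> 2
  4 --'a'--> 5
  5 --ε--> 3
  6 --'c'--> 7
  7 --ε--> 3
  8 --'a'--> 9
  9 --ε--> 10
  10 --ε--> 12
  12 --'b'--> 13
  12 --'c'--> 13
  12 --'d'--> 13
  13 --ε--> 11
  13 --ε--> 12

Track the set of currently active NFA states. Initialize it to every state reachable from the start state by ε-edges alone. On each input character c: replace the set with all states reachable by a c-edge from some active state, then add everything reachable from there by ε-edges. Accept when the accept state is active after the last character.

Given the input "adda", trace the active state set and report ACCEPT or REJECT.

S₀ = ε-closure({0}) = {0,2,4,6}
'a' @ 1: {1,2,3,4,5,6,8}
'd' @ 2: {}  — dead — no transitions
rest 'da' ignored (set empty)
after full input: {}  (accept=11 not in)

Answer: REJECT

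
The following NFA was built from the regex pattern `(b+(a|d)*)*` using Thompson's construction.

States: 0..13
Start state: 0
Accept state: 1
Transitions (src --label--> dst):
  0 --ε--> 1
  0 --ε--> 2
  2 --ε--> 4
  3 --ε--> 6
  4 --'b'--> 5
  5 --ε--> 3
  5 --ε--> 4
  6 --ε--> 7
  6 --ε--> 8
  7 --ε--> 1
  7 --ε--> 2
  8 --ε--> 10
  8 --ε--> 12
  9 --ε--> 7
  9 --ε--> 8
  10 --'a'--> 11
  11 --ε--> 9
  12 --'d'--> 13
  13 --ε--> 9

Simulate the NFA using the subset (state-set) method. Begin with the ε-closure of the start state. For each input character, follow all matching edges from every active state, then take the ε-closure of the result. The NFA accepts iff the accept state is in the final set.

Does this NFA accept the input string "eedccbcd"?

Answer: REJECT

Steps:
initial (ε-close {0}): {0,1,2,4}
'e' @ 1: {}  — state set empty
rest 'edccbcd' ignored (set empty)
final: {}; accept 1 not in set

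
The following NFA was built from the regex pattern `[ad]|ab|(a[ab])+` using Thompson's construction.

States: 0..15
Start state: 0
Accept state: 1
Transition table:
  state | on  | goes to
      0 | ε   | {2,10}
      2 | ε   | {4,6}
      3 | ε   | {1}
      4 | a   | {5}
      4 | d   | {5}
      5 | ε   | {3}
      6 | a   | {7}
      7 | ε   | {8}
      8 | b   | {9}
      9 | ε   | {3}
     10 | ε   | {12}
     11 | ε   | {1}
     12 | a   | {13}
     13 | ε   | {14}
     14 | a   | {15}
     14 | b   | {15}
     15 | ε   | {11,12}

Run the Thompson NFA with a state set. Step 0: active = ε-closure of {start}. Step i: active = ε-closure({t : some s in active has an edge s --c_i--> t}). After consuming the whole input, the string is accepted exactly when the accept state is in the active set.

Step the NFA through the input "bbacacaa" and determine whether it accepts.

Answer: REJECT

Trace:
initial (ε-close {0}): {0,2,4,6,10,12}
'b' @ 1: {}  — no active states
rest 'bacacaa' ignored (set empty)
end set {} — state 1 not in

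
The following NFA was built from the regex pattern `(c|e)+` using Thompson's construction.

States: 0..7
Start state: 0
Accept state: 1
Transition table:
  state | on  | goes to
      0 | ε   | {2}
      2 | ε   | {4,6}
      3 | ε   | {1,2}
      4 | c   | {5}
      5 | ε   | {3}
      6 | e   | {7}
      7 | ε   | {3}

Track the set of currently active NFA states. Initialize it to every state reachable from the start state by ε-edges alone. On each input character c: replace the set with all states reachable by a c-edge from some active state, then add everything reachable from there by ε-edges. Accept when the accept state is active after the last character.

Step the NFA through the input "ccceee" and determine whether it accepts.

Answer: ACCEPT

Derivation:
initial (ε-close {0}): {0,2,4,6}
'c' @ 1: {1,2,3,4,5,6}  (accept∈set)
'c' @ 2: {1,2,3,4,5,6}  (accept∈set)
'c' @ 3: {1,2,3,4,5,6}  (accept∈set)
'e' @ 4: {1,2,3,4,6,7}  (accept∈set)
'e' @ 5: {1,2,3,4,6,7}  (accept∈set)
'e' @ 6: {1,2,3,4,6,7}  (accept∈set)
end set {1,2,3,4,6,7} — state 1 in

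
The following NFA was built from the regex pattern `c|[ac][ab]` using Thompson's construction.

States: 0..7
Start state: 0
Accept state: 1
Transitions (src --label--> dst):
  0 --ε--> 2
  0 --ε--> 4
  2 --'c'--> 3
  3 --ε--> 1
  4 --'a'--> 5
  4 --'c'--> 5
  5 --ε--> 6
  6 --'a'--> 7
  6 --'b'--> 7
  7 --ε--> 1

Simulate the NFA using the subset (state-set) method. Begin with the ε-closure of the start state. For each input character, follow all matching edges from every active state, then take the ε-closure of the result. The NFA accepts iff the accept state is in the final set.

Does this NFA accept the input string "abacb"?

Answer: REJECT

Derivation:
S₀ = ε-closure({0}) = {0,2,4}
'a' @ 1: {5,6}
'b' @ 2: {1,7}  [accepting]
'a' @ 3: {}  — dead — no transitions
rest 'cb' ignored (set empty)
end set {} — state 1 not in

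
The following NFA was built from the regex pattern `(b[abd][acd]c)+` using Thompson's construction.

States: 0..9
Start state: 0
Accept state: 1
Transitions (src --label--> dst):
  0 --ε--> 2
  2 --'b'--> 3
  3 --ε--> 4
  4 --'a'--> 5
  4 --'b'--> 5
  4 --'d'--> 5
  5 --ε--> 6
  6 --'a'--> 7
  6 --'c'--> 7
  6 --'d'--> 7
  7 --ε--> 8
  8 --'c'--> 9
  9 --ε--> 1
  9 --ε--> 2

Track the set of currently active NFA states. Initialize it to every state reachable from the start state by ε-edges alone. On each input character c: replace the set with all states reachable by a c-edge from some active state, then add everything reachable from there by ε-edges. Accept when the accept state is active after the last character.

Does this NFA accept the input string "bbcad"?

Answer: REJECT

Steps:
initial (ε-close {0}): {0,2}
'b' @ 1: {3,4}
'b' @ 2: {5,6}
'c' @ 3: {7,8}
'a' @ 4: {}  — state set empty
rest 'd' ignored (set empty)
end set {} — state 1 not in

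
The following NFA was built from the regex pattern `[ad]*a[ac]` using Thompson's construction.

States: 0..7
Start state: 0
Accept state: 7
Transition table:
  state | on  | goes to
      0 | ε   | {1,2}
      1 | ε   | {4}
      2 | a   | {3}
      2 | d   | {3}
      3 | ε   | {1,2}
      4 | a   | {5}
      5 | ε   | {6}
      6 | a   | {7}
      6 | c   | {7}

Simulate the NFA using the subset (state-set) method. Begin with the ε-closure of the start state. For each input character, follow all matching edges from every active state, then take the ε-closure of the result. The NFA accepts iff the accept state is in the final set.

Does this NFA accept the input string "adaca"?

start: ε-closure({0}) = {0,1,2,4}
'a' @ 1: {1,2,3,4,5,6}
'd' @ 2: {1,2,3,4}
'a' @ 3: {1,2,3,4,5,6}
'c' @ 4: {7}  (accept∈set)
'a' @ 5: {}  — state set empty
final: {}; accept 7 not in set

Answer: REJECT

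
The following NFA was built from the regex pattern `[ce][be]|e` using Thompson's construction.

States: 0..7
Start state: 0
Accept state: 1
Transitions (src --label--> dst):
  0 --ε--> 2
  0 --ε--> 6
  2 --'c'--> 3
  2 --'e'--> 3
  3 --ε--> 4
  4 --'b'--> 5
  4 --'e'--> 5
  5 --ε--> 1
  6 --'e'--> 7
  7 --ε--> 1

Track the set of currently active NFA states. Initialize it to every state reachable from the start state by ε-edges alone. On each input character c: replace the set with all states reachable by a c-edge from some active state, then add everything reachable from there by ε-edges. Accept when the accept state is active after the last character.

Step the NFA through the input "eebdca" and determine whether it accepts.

S₀ = ε-closure({0}) = {0,2,6}
'e' @ 1: {1,3,4,7}  [accepting]
'e' @ 2: {1,5}  [accepting]
'b' @ 3: {}  — state set empty
rest 'dca' ignored (set empty)
end set {} — state 1 not in

Answer: REJECT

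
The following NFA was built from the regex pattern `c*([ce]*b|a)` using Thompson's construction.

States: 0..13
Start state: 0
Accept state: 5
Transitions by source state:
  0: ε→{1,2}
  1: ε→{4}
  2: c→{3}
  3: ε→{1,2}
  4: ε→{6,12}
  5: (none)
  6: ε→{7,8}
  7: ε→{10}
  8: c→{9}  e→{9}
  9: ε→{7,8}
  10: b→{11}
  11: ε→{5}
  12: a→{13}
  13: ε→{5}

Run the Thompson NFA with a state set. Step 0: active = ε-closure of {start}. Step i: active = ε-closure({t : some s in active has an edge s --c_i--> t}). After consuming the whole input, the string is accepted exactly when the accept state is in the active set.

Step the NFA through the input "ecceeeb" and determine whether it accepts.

S₀ = ε-closure({0}) = {0,1,2,4,6,7,8,10,12}
'e' @ 1: {7,8,9,10}
'c' @ 2: {7,8,9,10}
'c' @ 3: {7,8,9,10}
'e' @ 4: {7,8,9,10}
'e' @ 5: {7,8,9,10}
'e' @ 6: {7,8,9,10}
'b' @ 7: {5,11}  ✓accept
final: {5,11}; accept 5 in set

Answer: ACCEPT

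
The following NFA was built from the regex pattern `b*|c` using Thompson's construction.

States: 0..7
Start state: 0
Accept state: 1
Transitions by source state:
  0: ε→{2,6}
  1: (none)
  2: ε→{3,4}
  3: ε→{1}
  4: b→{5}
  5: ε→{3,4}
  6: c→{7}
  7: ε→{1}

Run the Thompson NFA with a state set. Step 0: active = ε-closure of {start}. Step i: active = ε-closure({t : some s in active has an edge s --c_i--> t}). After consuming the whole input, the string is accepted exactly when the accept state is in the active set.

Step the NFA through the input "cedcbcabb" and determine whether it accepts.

start: ε-closure({0}) = {0,1,2,3,4,6}
'c' @ 1: {1,7}  [accepting]
'e' @ 2: {}  — dead — no transitions
rest 'dcbcabb' ignored (set empty)
end set {} — state 1 not in

Answer: REJECT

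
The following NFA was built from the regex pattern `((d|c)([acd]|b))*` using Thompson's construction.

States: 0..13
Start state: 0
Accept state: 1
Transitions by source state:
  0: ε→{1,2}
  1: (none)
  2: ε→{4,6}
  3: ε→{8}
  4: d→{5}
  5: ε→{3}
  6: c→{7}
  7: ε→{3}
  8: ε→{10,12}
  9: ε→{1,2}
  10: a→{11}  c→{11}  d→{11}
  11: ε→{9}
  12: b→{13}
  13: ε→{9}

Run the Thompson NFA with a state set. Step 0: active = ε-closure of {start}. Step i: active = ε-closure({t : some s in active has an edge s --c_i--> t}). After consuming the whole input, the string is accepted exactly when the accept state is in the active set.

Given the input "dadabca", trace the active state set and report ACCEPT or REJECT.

Answer: REJECT

Trace:
S₀ = ε-closure({0}) = {0,1,2,4,6}
'd' @ 1: {3,5,8,10,12}
'a' @ 2: {1,2,4,6,9,11}  ✓accept
'd' @ 3: {3,5,8,10,12}
'a' @ 4: {1,2,4,6,9,11}  ✓accept
'b' @ 5: {}  — dead — no transitions
rest 'ca' ignored (set empty)
final: {}; accept 1 not in set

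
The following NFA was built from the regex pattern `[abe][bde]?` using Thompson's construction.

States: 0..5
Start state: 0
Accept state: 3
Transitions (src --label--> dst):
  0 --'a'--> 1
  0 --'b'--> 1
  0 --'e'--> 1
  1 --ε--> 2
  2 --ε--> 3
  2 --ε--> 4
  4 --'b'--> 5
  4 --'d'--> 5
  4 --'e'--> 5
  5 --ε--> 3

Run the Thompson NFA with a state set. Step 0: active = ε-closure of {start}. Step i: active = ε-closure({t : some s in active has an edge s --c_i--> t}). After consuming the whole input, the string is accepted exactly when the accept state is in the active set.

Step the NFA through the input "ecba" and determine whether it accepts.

S₀ = ε-closure({0}) = {0}
'e' @ 1: {1,2,3,4}  (accept∈set)
'c' @ 2: {}  — state set empty
rest 'ba' ignored (set empty)
after full input: {}  (accept=3 not in)

Answer: REJECT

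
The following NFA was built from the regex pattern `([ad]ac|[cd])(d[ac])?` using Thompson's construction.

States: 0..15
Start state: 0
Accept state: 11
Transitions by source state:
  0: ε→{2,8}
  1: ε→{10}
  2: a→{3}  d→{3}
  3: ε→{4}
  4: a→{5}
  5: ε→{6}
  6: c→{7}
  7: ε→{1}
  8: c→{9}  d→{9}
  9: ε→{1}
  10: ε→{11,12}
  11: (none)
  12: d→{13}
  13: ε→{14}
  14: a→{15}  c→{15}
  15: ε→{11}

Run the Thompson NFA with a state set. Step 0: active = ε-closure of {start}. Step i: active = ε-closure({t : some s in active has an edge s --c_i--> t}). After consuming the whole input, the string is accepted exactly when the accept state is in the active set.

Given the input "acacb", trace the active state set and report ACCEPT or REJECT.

Answer: REJECT

Derivation:
start: ε-closure({0}) = {0,2,8}
'a' @ 1: {3,4}
'c' @ 2: {}  — dead — no transitions
rest 'acb' ignored (set empty)
end set {} — state 11 not in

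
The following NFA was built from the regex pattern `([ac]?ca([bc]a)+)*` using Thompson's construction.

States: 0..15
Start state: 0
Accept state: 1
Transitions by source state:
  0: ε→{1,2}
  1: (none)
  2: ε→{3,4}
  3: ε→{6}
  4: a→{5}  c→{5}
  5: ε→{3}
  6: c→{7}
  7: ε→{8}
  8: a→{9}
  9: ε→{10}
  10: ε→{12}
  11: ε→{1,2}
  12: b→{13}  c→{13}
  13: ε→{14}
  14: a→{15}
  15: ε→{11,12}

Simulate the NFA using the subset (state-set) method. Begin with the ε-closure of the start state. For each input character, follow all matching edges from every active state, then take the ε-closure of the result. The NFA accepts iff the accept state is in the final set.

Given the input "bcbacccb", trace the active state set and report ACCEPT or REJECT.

Answer: REJECT

Derivation:
initial (ε-close {0}): {0,1,2,3,4,6}
'b' @ 1: {}  — state set empty
rest 'cbacccb' ignored (set empty)
final: {}; accept 1 not in set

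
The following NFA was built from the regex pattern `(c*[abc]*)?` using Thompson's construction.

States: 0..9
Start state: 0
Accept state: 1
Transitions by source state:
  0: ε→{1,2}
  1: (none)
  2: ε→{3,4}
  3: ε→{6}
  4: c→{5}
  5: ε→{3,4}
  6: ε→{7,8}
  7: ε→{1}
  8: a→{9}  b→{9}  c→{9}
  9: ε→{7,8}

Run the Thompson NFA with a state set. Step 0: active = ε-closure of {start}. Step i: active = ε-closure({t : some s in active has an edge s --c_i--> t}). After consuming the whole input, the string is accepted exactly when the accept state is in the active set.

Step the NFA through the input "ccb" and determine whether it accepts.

Answer: ACCEPT

Derivation:
start: ε-closure({0}) = {0,1,2,3,4,6,7,8}
'c' @ 1: {1,3,4,5,6,7,8,9}  [accepting]
'c' @ 2: {1,3,4,5,6,7,8,9}  [accepting]
'b' @ 3: {1,7,8,9}  [accepting]
after full input: {1,7,8,9}  (accept=1 in)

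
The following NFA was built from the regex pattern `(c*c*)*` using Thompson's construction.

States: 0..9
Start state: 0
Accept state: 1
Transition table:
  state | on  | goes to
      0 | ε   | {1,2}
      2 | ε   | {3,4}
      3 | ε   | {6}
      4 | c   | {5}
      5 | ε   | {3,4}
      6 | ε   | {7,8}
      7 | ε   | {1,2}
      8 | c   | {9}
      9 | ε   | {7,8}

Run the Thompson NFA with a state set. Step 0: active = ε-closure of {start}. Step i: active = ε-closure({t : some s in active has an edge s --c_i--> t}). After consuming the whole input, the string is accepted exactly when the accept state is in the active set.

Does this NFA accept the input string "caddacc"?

Answer: REJECT

Trace:
S₀ = ε-closure({0}) = {0,1,2,3,4,6,7,8}
'c' @ 1: {1,2,3,4,5,6,7,8,9}  ✓accept
'a' @ 2: {}  — dead — no transitions
rest 'ddacc' ignored (set empty)
after full input: {}  (accept=1 not in)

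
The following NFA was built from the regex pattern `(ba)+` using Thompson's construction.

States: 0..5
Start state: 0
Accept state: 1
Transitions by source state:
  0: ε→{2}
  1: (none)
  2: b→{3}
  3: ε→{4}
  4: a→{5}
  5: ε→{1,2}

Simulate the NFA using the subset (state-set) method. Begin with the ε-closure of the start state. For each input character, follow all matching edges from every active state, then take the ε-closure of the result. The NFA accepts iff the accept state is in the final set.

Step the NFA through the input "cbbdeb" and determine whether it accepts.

start: ε-closure({0}) = {0,2}
'c' @ 1: {}  — state set empty
rest 'bbdeb' ignored (set empty)
after full input: {}  (accept=1 not in)

Answer: REJECT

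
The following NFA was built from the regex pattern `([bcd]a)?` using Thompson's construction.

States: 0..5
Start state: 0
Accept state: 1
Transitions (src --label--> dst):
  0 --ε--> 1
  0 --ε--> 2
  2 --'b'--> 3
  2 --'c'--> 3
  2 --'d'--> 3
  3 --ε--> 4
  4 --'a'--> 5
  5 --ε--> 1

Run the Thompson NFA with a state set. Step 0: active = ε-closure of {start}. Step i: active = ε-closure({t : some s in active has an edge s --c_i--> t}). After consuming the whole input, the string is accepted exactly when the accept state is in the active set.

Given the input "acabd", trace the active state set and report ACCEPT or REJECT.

Answer: REJECT

Derivation:
initial (ε-close {0}): {0,1,2}
'a' @ 1: {}  — state set empty
rest 'cabd' ignored (set empty)
after full input: {}  (accept=1 not in)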